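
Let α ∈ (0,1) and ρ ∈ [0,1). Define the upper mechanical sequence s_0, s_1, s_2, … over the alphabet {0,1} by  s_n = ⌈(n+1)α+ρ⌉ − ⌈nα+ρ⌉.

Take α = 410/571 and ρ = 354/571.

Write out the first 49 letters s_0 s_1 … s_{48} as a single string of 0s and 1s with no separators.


1101101110110111011011101110110111011011101101110

n=0: ⌈(1·410+354)/571⌉ − ⌈(0·410+354)/571⌉ = ⌈764/571⌉ − ⌈354/571⌉ = 2 − 1 = 1
n=1: ⌈(2·410+354)/571⌉ − ⌈(1·410+354)/571⌉ = ⌈1174/571⌉ − ⌈764/571⌉ = 3 − 2 = 1
n=2: ⌈(3·410+354)/571⌉ − ⌈(2·410+354)/571⌉ = ⌈1584/571⌉ − ⌈1174/571⌉ = 3 − 3 = 0
n=3: ⌈(4·410+354)/571⌉ − ⌈(3·410+354)/571⌉ = ⌈1994/571⌉ − ⌈1584/571⌉ = 4 − 3 = 1
n=4: ⌈(5·410+354)/571⌉ − ⌈(4·410+354)/571⌉ = ⌈2404/571⌉ − ⌈1994/571⌉ = 5 − 4 = 1
n=5: ⌈(6·410+354)/571⌉ − ⌈(5·410+354)/571⌉ = ⌈2814/571⌉ − ⌈2404/571⌉ = 5 − 5 = 0
n=6: ⌈(7·410+354)/571⌉ − ⌈(6·410+354)/571⌉ = ⌈3224/571⌉ − ⌈2814/571⌉ = 6 − 5 = 1
n=7: ⌈(8·410+354)/571⌉ − ⌈(7·410+354)/571⌉ = ⌈3634/571⌉ − ⌈3224/571⌉ = 7 − 6 = 1
n=8: ⌈(9·410+354)/571⌉ − ⌈(8·410+354)/571⌉ = ⌈4044/571⌉ − ⌈3634/571⌉ = 8 − 7 = 1
n=9: ⌈(10·410+354)/571⌉ − ⌈(9·410+354)/571⌉ = ⌈4454/571⌉ − ⌈4044/571⌉ = 8 − 8 = 0
n=10: ⌈(11·410+354)/571⌉ − ⌈(10·410+354)/571⌉ = ⌈4864/571⌉ − ⌈4454/571⌉ = 9 − 8 = 1
n=11: ⌈(12·410+354)/571⌉ − ⌈(11·410+354)/571⌉ = ⌈5274/571⌉ − ⌈4864/571⌉ = 10 − 9 = 1
n=12: ⌈(13·410+354)/571⌉ − ⌈(12·410+354)/571⌉ = ⌈5684/571⌉ − ⌈5274/571⌉ = 10 − 10 = 0
n=13: ⌈(14·410+354)/571⌉ − ⌈(13·410+354)/571⌉ = ⌈6094/571⌉ − ⌈5684/571⌉ = 11 − 10 = 1
n=14: ⌈(15·410+354)/571⌉ − ⌈(14·410+354)/571⌉ = ⌈6504/571⌉ − ⌈6094/571⌉ = 12 − 11 = 1
n=15: ⌈(16·410+354)/571⌉ − ⌈(15·410+354)/571⌉ = ⌈6914/571⌉ − ⌈6504/571⌉ = 13 − 12 = 1
n=16: ⌈(17·410+354)/571⌉ − ⌈(16·410+354)/571⌉ = ⌈7324/571⌉ − ⌈6914/571⌉ = 13 − 13 = 0
n=17: ⌈(18·410+354)/571⌉ − ⌈(17·410+354)/571⌉ = ⌈7734/571⌉ − ⌈7324/571⌉ = 14 − 13 = 1
n=18: ⌈(19·410+354)/571⌉ − ⌈(18·410+354)/571⌉ = ⌈8144/571⌉ − ⌈7734/571⌉ = 15 − 14 = 1
n=19: ⌈(20·410+354)/571⌉ − ⌈(19·410+354)/571⌉ = ⌈8554/571⌉ − ⌈8144/571⌉ = 15 − 15 = 0
n=20: ⌈(21·410+354)/571⌉ − ⌈(20·410+354)/571⌉ = ⌈8964/571⌉ − ⌈8554/571⌉ = 16 − 15 = 1
n=21: ⌈(22·410+354)/571⌉ − ⌈(21·410+354)/571⌉ = ⌈9374/571⌉ − ⌈8964/571⌉ = 17 − 16 = 1
n=22: ⌈(23·410+354)/571⌉ − ⌈(22·410+354)/571⌉ = ⌈9784/571⌉ − ⌈9374/571⌉ = 18 − 17 = 1
n=23: ⌈(24·410+354)/571⌉ − ⌈(23·410+354)/571⌉ = ⌈10194/571⌉ − ⌈9784/571⌉ = 18 − 18 = 0
n=24: ⌈(25·410+354)/571⌉ − ⌈(24·410+354)/571⌉ = ⌈10604/571⌉ − ⌈10194/571⌉ = 19 − 18 = 1
n=25: ⌈(26·410+354)/571⌉ − ⌈(25·410+354)/571⌉ = ⌈11014/571⌉ − ⌈10604/571⌉ = 20 − 19 = 1
n=26: ⌈(27·410+354)/571⌉ − ⌈(26·410+354)/571⌉ = ⌈11424/571⌉ − ⌈11014/571⌉ = 21 − 20 = 1
n=27: ⌈(28·410+354)/571⌉ − ⌈(27·410+354)/571⌉ = ⌈11834/571⌉ − ⌈11424/571⌉ = 21 − 21 = 0
n=28: ⌈(29·410+354)/571⌉ − ⌈(28·410+354)/571⌉ = ⌈12244/571⌉ − ⌈11834/571⌉ = 22 − 21 = 1
n=29: ⌈(30·410+354)/571⌉ − ⌈(29·410+354)/571⌉ = ⌈12654/571⌉ − ⌈12244/571⌉ = 23 − 22 = 1
n=30: ⌈(31·410+354)/571⌉ − ⌈(30·410+354)/571⌉ = ⌈13064/571⌉ − ⌈12654/571⌉ = 23 − 23 = 0
n=31: ⌈(32·410+354)/571⌉ − ⌈(31·410+354)/571⌉ = ⌈13474/571⌉ − ⌈13064/571⌉ = 24 − 23 = 1
n=32: ⌈(33·410+354)/571⌉ − ⌈(32·410+354)/571⌉ = ⌈13884/571⌉ − ⌈13474/571⌉ = 25 − 24 = 1
n=33: ⌈(34·410+354)/571⌉ − ⌈(33·410+354)/571⌉ = ⌈14294/571⌉ − ⌈13884/571⌉ = 26 − 25 = 1
n=34: ⌈(35·410+354)/571⌉ − ⌈(34·410+354)/571⌉ = ⌈14704/571⌉ − ⌈14294/571⌉ = 26 − 26 = 0
n=35: ⌈(36·410+354)/571⌉ − ⌈(35·410+354)/571⌉ = ⌈15114/571⌉ − ⌈14704/571⌉ = 27 − 26 = 1
n=36: ⌈(37·410+354)/571⌉ − ⌈(36·410+354)/571⌉ = ⌈15524/571⌉ − ⌈15114/571⌉ = 28 − 27 = 1
n=37: ⌈(38·410+354)/571⌉ − ⌈(37·410+354)/571⌉ = ⌈15934/571⌉ − ⌈15524/571⌉ = 28 − 28 = 0
n=38: ⌈(39·410+354)/571⌉ − ⌈(38·410+354)/571⌉ = ⌈16344/571⌉ − ⌈15934/571⌉ = 29 − 28 = 1
n=39: ⌈(40·410+354)/571⌉ − ⌈(39·410+354)/571⌉ = ⌈16754/571⌉ − ⌈16344/571⌉ = 30 − 29 = 1
n=40: ⌈(41·410+354)/571⌉ − ⌈(40·410+354)/571⌉ = ⌈17164/571⌉ − ⌈16754/571⌉ = 31 − 30 = 1
n=41: ⌈(42·410+354)/571⌉ − ⌈(41·410+354)/571⌉ = ⌈17574/571⌉ − ⌈17164/571⌉ = 31 − 31 = 0
n=42: ⌈(43·410+354)/571⌉ − ⌈(42·410+354)/571⌉ = ⌈17984/571⌉ − ⌈17574/571⌉ = 32 − 31 = 1
n=43: ⌈(44·410+354)/571⌉ − ⌈(43·410+354)/571⌉ = ⌈18394/571⌉ − ⌈17984/571⌉ = 33 − 32 = 1
n=44: ⌈(45·410+354)/571⌉ − ⌈(44·410+354)/571⌉ = ⌈18804/571⌉ − ⌈18394/571⌉ = 33 − 33 = 0
n=45: ⌈(46·410+354)/571⌉ − ⌈(45·410+354)/571⌉ = ⌈19214/571⌉ − ⌈18804/571⌉ = 34 − 33 = 1
n=46: ⌈(47·410+354)/571⌉ − ⌈(46·410+354)/571⌉ = ⌈19624/571⌉ − ⌈19214/571⌉ = 35 − 34 = 1
n=47: ⌈(48·410+354)/571⌉ − ⌈(47·410+354)/571⌉ = ⌈20034/571⌉ − ⌈19624/571⌉ = 36 − 35 = 1
n=48: ⌈(49·410+354)/571⌉ − ⌈(48·410+354)/571⌉ = ⌈20444/571⌉ − ⌈20034/571⌉ = 36 − 36 = 0


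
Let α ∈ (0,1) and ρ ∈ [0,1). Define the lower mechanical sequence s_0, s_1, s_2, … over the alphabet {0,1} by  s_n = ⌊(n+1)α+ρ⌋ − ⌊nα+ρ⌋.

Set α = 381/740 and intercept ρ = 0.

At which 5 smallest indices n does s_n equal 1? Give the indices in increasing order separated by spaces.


1 3 5 7 9

n=0: ⌊381/740⌋−⌊0/740⌋ = 0−0 = 0
n=1: ⌊762/740⌋−⌊381/740⌋ = 1−0 = 1  ← one
n=2: ⌊1143/740⌋−⌊762/740⌋ = 1−1 = 0
n=3: ⌊1524/740⌋−⌊1143/740⌋ = 2−1 = 1  ← one
n=4: ⌊1905/740⌋−⌊1524/740⌋ = 2−2 = 0
n=5: ⌊2286/740⌋−⌊1905/740⌋ = 3−2 = 1  ← one
n=6: ⌊2667/740⌋−⌊2286/740⌋ = 3−3 = 0
n=7: ⌊3048/740⌋−⌊2667/740⌋ = 4−3 = 1  ← one
n=8: ⌊3429/740⌋−⌊3048/740⌋ = 4−4 = 0
n=9: ⌊3810/740⌋−⌊3429/740⌋ = 5−4 = 1  ← one
positions of the first 5 ones: 1 3 5 7 9


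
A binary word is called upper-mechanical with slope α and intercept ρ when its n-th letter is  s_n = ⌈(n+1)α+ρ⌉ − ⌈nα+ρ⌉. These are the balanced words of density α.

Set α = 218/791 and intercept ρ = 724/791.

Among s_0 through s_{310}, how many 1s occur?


#1s = Σ_{n=0}^{310} s_n = Σ_{n=0}^{310} (⌈(n+1)α+ρ⌉ − ⌈nα+ρ⌉)
the sum telescopes: every ⌈nα+ρ⌉ with 0 < n < 311 appears once with + and once with −, leaving ⌈311α+ρ⌉ − ⌈0·α+ρ⌉
311α + ρ = (311·218 + 724) / 791 = 68522/791
ρ = 724/791
⌈68522/791⌉ = 87,  ⌈724/791⌉ = 1
#1s = 87 − 1 = 86

86


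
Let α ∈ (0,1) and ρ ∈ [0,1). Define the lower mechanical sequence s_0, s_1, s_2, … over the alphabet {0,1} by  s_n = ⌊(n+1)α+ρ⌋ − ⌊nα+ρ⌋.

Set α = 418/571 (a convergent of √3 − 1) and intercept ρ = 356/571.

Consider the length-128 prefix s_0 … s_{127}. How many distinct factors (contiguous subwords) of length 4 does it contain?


t_n = ⌊(n·418+356)/571⌋ for n = 0 … 128:
  n=0…9: ⌊356/571⌋=0 ⌊774/571⌋=1 ⌊1192/571⌋=2 ⌊1610/571⌋=2 ⌊2028/571⌋=3 ⌊2446/571⌋=4 ⌊2864/571⌋=5 ⌊3282/571⌋=5 ⌊3700/571⌋=6 ⌊4118/571⌋=7
  n=10…19: ⌊4536/571⌋=7 ⌊4954/571⌋=8 ⌊5372/571⌋=9 ⌊5790/571⌋=10 ⌊6208/571⌋=10 ⌊6626/571⌋=11 ⌊7044/571⌋=12 ⌊7462/571⌋=13 ⌊7880/571⌋=13 ⌊8298/571⌋=14
  n=20…29: ⌊8716/571⌋=15 ⌊9134/571⌋=15 ⌊9552/571⌋=16 ⌊9970/571⌋=17 ⌊10388/571⌋=18 ⌊10806/571⌋=18 ⌊11224/571⌋=19 ⌊11642/571⌋=20 ⌊12060/571⌋=21 ⌊12478/571⌋=21
  n=30…39: ⌊12896/571⌋=22 ⌊13314/571⌋=23 ⌊13732/571⌋=24 ⌊14150/571⌋=24 ⌊14568/571⌋=25 ⌊14986/571⌋=26 ⌊15404/571⌋=26 ⌊15822/571⌋=27 ⌊16240/571⌋=28 ⌊16658/571⌋=29
  n=40…49: ⌊17076/571⌋=29 ⌊17494/571⌋=30 ⌊17912/571⌋=31 ⌊18330/571⌋=32 ⌊18748/571⌋=32 ⌊19166/571⌋=33 ⌊19584/571⌋=34 ⌊20002/571⌋=35 ⌊20420/571⌋=35 ⌊20838/571⌋=36
  n=50…59: ⌊21256/571⌋=37 ⌊21674/571⌋=37 ⌊22092/571⌋=38 ⌊22510/571⌋=39 ⌊22928/571⌋=40 ⌊23346/571⌋=40 ⌊23764/571⌋=41 ⌊24182/571⌋=42 ⌊24600/571⌋=43 ⌊25018/571⌋=43
  n=60…69: ⌊25436/571⌋=44 ⌊25854/571⌋=45 ⌊26272/571⌋=46 ⌊26690/571⌋=46 ⌊27108/571⌋=47 ⌊27526/571⌋=48 ⌊27944/571⌋=48 ⌊28362/571⌋=49 ⌊28780/571⌋=50 ⌊29198/571⌋=51
  n=70…79: ⌊29616/571⌋=51 ⌊30034/571⌋=52 ⌊30452/571⌋=53 ⌊30870/571⌋=54 ⌊31288/571⌋=54 ⌊31706/571⌋=55 ⌊32124/571⌋=56 ⌊32542/571⌋=56 ⌊32960/571⌋=57 ⌊33378/571⌋=58
  n=80…89: ⌊33796/571⌋=59 ⌊34214/571⌋=59 ⌊34632/571⌋=60 ⌊35050/571⌋=61 ⌊35468/571⌋=62 ⌊35886/571⌋=62 ⌊36304/571⌋=63 ⌊36722/571⌋=64 ⌊37140/571⌋=65 ⌊37558/571⌋=65
  n=90…99: ⌊37976/571⌋=66 ⌊38394/571⌋=67 ⌊38812/571⌋=67 ⌊39230/571⌋=68 ⌊39648/571⌋=69 ⌊40066/571⌋=70 ⌊40484/571⌋=70 ⌊40902/571⌋=71 ⌊41320/571⌋=72 ⌊41738/571⌋=73
  n=100…109: ⌊42156/571⌋=73 ⌊42574/571⌋=74 ⌊42992/571⌋=75 ⌊43410/571⌋=76 ⌊43828/571⌋=76 ⌊44246/571⌋=77 ⌊44664/571⌋=78 ⌊45082/571⌋=78 ⌊45500/571⌋=79 ⌊45918/571⌋=80
  n=110…119: ⌊46336/571⌋=81 ⌊46754/571⌋=81 ⌊47172/571⌋=82 ⌊47590/571⌋=83 ⌊48008/571⌋=84 ⌊48426/571⌋=84 ⌊48844/571⌋=85 ⌊49262/571⌋=86 ⌊49680/571⌋=87 ⌊50098/571⌋=87
  n=120…128: ⌊50516/571⌋=88 ⌊50934/571⌋=89 ⌊51352/571⌋=89 ⌊51770/571⌋=90 ⌊52188/571⌋=91 ⌊52606/571⌋=92 ⌊53024/571⌋=92 ⌊53442/571⌋=93 ⌊53860/571⌋=94
s_n = t_(n+1) − t_n for n = 0 … 127 gives
prefix = 11011101101110111011011101110111011011101110111011011101110111011011101110110111011101110110111011101110110111011101110110111011
slide a length-4 window over [0..3] … [124..127] (125 windows); first occurrence of each distinct factor:
  [  0..  3] 1101
  [  1..  4] 1011
  [  2..  5] 0111
  [  3..  6] 1110
  [  6..  9] 0110
  (the other 120 windows repeat one of these)
distinct factors: {0110, 0111, 1011, 1101, 1110}
count = 5  (Sturmian bound for length 4 is 5)

5


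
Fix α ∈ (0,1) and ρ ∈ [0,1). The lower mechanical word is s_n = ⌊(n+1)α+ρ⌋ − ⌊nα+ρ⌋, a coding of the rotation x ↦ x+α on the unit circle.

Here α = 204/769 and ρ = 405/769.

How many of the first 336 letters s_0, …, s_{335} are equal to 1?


89

#1s = Σ_{n=0}^{335} s_n = Σ_{n=0}^{335} (⌊(n+1)α+ρ⌋ − ⌊nα+ρ⌋)
the sum telescopes: every ⌊nα+ρ⌋ with 0 < n < 336 appears once with + and once with −, leaving ⌊336α+ρ⌋ − ⌊0·α+ρ⌋
336α + ρ = (336·204 + 405) / 769 = 68949/769
ρ = 405/769
⌊68949/769⌋ = 89,  ⌊405/769⌋ = 0
#1s = 89 − 0 = 89


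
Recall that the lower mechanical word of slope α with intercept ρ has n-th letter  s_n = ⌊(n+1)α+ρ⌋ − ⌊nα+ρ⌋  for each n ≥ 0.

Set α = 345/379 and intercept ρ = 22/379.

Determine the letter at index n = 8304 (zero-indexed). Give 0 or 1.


(n+1)α + ρ = (8305·345 + 22) / 379 = 2865247/379
nα + ρ     = (8304·345 + 22) / 379 = 2864902/379
⌊2865247/379⌋ = 7560,  ⌊2864902/379⌋ = 7559
s_{8304} = 7560 − 7559 = 1

1


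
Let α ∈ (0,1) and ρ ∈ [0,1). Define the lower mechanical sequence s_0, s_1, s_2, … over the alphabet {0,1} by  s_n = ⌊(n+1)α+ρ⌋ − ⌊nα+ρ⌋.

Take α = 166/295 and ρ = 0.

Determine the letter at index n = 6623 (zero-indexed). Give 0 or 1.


1

(n+1)α + ρ = (6624·166) / 295 = 1099584/295
nα + ρ     = (6623·166) / 295 = 1099418/295
⌊1099584/295⌋ = 3727,  ⌊1099418/295⌋ = 3726
s_{6623} = 3727 − 3726 = 1


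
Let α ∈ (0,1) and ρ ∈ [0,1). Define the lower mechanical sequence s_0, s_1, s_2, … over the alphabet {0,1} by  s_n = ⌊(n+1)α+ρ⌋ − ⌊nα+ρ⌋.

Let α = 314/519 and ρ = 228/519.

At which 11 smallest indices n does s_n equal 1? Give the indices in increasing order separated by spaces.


n=0: ⌊542/519⌋−⌊228/519⌋ = 1−0 = 1  ← one
n=1: ⌊856/519⌋−⌊542/519⌋ = 1−1 = 0
n=2: ⌊1170/519⌋−⌊856/519⌋ = 2−1 = 1  ← one
n=3: ⌊1484/519⌋−⌊1170/519⌋ = 2−2 = 0
n=4: ⌊1798/519⌋−⌊1484/519⌋ = 3−2 = 1  ← one
n=5: ⌊2112/519⌋−⌊1798/519⌋ = 4−3 = 1  ← one
n=6: ⌊2426/519⌋−⌊2112/519⌋ = 4−4 = 0
n=7: ⌊2740/519⌋−⌊2426/519⌋ = 5−4 = 1  ← one
n=8: ⌊3054/519⌋−⌊2740/519⌋ = 5−5 = 0
n=9: ⌊3368/519⌋−⌊3054/519⌋ = 6−5 = 1  ← one
n=10: ⌊3682/519⌋−⌊3368/519⌋ = 7−6 = 1  ← one
n=11: ⌊3996/519⌋−⌊3682/519⌋ = 7−7 = 0
n=12: ⌊4310/519⌋−⌊3996/519⌋ = 8−7 = 1  ← one
n=13: ⌊4624/519⌋−⌊4310/519⌋ = 8−8 = 0
n=14: ⌊4938/519⌋−⌊4624/519⌋ = 9−8 = 1  ← one
n=15: ⌊5252/519⌋−⌊4938/519⌋ = 10−9 = 1  ← one
n=16: ⌊5566/519⌋−⌊5252/519⌋ = 10−10 = 0
n=17: ⌊5880/519⌋−⌊5566/519⌋ = 11−10 = 1  ← one
positions of the first 11 ones: 0 2 4 5 7 9 10 12 14 15 17

0 2 4 5 7 9 10 12 14 15 17


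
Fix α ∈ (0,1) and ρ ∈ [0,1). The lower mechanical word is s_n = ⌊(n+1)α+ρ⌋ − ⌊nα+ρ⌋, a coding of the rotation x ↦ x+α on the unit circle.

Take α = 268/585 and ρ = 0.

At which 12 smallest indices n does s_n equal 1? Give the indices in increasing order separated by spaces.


2 4 6 8 10 13 15 17 19 21 24 26

n=0: ⌊268/585⌋−⌊0/585⌋ = 0−0 = 0
n=1: ⌊536/585⌋−⌊268/585⌋ = 0−0 = 0
n=2: ⌊804/585⌋−⌊536/585⌋ = 1−0 = 1  ← one
n=3: ⌊1072/585⌋−⌊804/585⌋ = 1−1 = 0
n=4: ⌊1340/585⌋−⌊1072/585⌋ = 2−1 = 1  ← one
n=5: ⌊1608/585⌋−⌊1340/585⌋ = 2−2 = 0
n=6: ⌊1876/585⌋−⌊1608/585⌋ = 3−2 = 1  ← one
n=7: ⌊2144/585⌋−⌊1876/585⌋ = 3−3 = 0
n=8: ⌊2412/585⌋−⌊2144/585⌋ = 4−3 = 1  ← one
n=9: ⌊2680/585⌋−⌊2412/585⌋ = 4−4 = 0
n=10: ⌊2948/585⌋−⌊2680/585⌋ = 5−4 = 1  ← one
n=11: ⌊3216/585⌋−⌊2948/585⌋ = 5−5 = 0
n=12: ⌊3484/585⌋−⌊3216/585⌋ = 5−5 = 0
n=13: ⌊3752/585⌋−⌊3484/585⌋ = 6−5 = 1  ← one
n=14: ⌊4020/585⌋−⌊3752/585⌋ = 6−6 = 0
n=15: ⌊4288/585⌋−⌊4020/585⌋ = 7−6 = 1  ← one
n=16: ⌊4556/585⌋−⌊4288/585⌋ = 7−7 = 0
n=17: ⌊4824/585⌋−⌊4556/585⌋ = 8−7 = 1  ← one
n=18: ⌊5092/585⌋−⌊4824/585⌋ = 8−8 = 0
n=19: ⌊5360/585⌋−⌊5092/585⌋ = 9−8 = 1  ← one
n=20: ⌊5628/585⌋−⌊5360/585⌋ = 9−9 = 0
n=21: ⌊5896/585⌋−⌊5628/585⌋ = 10−9 = 1  ← one
n=22: ⌊6164/585⌋−⌊5896/585⌋ = 10−10 = 0
n=23: ⌊6432/585⌋−⌊6164/585⌋ = 10−10 = 0
n=24: ⌊6700/585⌋−⌊6432/585⌋ = 11−10 = 1  ← one
n=25: ⌊6968/585⌋−⌊6700/585⌋ = 11−11 = 0
n=26: ⌊7236/585⌋−⌊6968/585⌋ = 12−11 = 1  ← one
positions of the first 12 ones: 2 4 6 8 10 13 15 17 19 21 24 26


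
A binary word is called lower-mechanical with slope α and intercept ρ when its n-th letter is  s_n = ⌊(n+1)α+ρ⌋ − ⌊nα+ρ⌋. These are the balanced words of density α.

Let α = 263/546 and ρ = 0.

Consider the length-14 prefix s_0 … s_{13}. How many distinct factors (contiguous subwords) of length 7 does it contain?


3

t_n = ⌊(n·263)/546⌋ for n = 0 … 14:
  n=0…9: ⌊0/546⌋=0 ⌊263/546⌋=0 ⌊526/546⌋=0 ⌊789/546⌋=1 ⌊1052/546⌋=1 ⌊1315/546⌋=2 ⌊1578/546⌋=2 ⌊1841/546⌋=3 ⌊2104/546⌋=3 ⌊2367/546⌋=4
  n=10…14: ⌊2630/546⌋=4 ⌊2893/546⌋=5 ⌊3156/546⌋=5 ⌊3419/546⌋=6 ⌊3682/546⌋=6
s_n = t_(n+1) − t_n for n = 0 … 13 gives
prefix = 00101010101010
slide a length-7 window over [0..6] … [7..13] (8 windows); first occurrence of each distinct factor:
  [  0..  6] 0010101
  [  1..  7] 0101010
  [  2..  8] 1010101
  (the other 5 windows repeat one of these)
distinct factors: {0010101, 0101010, 1010101}
count = 3  (Sturmian bound for length 7 is 8)


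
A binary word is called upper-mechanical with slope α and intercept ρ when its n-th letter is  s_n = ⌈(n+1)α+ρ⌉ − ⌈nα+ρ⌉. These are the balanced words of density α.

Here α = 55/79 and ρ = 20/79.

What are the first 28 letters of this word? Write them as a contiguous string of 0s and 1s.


n=0: ⌈(1·55+20)/79⌉ − ⌈(0·55+20)/79⌉ = ⌈75/79⌉ − ⌈20/79⌉ = 1 − 1 = 0
n=1: ⌈(2·55+20)/79⌉ − ⌈(1·55+20)/79⌉ = ⌈130/79⌉ − ⌈75/79⌉ = 2 − 1 = 1
n=2: ⌈(3·55+20)/79⌉ − ⌈(2·55+20)/79⌉ = ⌈185/79⌉ − ⌈130/79⌉ = 3 − 2 = 1
n=3: ⌈(4·55+20)/79⌉ − ⌈(3·55+20)/79⌉ = ⌈240/79⌉ − ⌈185/79⌉ = 4 − 3 = 1
n=4: ⌈(5·55+20)/79⌉ − ⌈(4·55+20)/79⌉ = ⌈295/79⌉ − ⌈240/79⌉ = 4 − 4 = 0
n=5: ⌈(6·55+20)/79⌉ − ⌈(5·55+20)/79⌉ = ⌈350/79⌉ − ⌈295/79⌉ = 5 − 4 = 1
n=6: ⌈(7·55+20)/79⌉ − ⌈(6·55+20)/79⌉ = ⌈405/79⌉ − ⌈350/79⌉ = 6 − 5 = 1
n=7: ⌈(8·55+20)/79⌉ − ⌈(7·55+20)/79⌉ = ⌈460/79⌉ − ⌈405/79⌉ = 6 − 6 = 0
n=8: ⌈(9·55+20)/79⌉ − ⌈(8·55+20)/79⌉ = ⌈515/79⌉ − ⌈460/79⌉ = 7 − 6 = 1
n=9: ⌈(10·55+20)/79⌉ − ⌈(9·55+20)/79⌉ = ⌈570/79⌉ − ⌈515/79⌉ = 8 − 7 = 1
n=10: ⌈(11·55+20)/79⌉ − ⌈(10·55+20)/79⌉ = ⌈625/79⌉ − ⌈570/79⌉ = 8 − 8 = 0
n=11: ⌈(12·55+20)/79⌉ − ⌈(11·55+20)/79⌉ = ⌈680/79⌉ − ⌈625/79⌉ = 9 − 8 = 1
n=12: ⌈(13·55+20)/79⌉ − ⌈(12·55+20)/79⌉ = ⌈735/79⌉ − ⌈680/79⌉ = 10 − 9 = 1
n=13: ⌈(14·55+20)/79⌉ − ⌈(13·55+20)/79⌉ = ⌈790/79⌉ − ⌈735/79⌉ = 10 − 10 = 0
n=14: ⌈(15·55+20)/79⌉ − ⌈(14·55+20)/79⌉ = ⌈845/79⌉ − ⌈790/79⌉ = 11 − 10 = 1
n=15: ⌈(16·55+20)/79⌉ − ⌈(15·55+20)/79⌉ = ⌈900/79⌉ − ⌈845/79⌉ = 12 − 11 = 1
n=16: ⌈(17·55+20)/79⌉ − ⌈(16·55+20)/79⌉ = ⌈955/79⌉ − ⌈900/79⌉ = 13 − 12 = 1
n=17: ⌈(18·55+20)/79⌉ − ⌈(17·55+20)/79⌉ = ⌈1010/79⌉ − ⌈955/79⌉ = 13 − 13 = 0
n=18: ⌈(19·55+20)/79⌉ − ⌈(18·55+20)/79⌉ = ⌈1065/79⌉ − ⌈1010/79⌉ = 14 − 13 = 1
n=19: ⌈(20·55+20)/79⌉ − ⌈(19·55+20)/79⌉ = ⌈1120/79⌉ − ⌈1065/79⌉ = 15 − 14 = 1
n=20: ⌈(21·55+20)/79⌉ − ⌈(20·55+20)/79⌉ = ⌈1175/79⌉ − ⌈1120/79⌉ = 15 − 15 = 0
n=21: ⌈(22·55+20)/79⌉ − ⌈(21·55+20)/79⌉ = ⌈1230/79⌉ − ⌈1175/79⌉ = 16 − 15 = 1
n=22: ⌈(23·55+20)/79⌉ − ⌈(22·55+20)/79⌉ = ⌈1285/79⌉ − ⌈1230/79⌉ = 17 − 16 = 1
n=23: ⌈(24·55+20)/79⌉ − ⌈(23·55+20)/79⌉ = ⌈1340/79⌉ − ⌈1285/79⌉ = 17 − 17 = 0
n=24: ⌈(25·55+20)/79⌉ − ⌈(24·55+20)/79⌉ = ⌈1395/79⌉ − ⌈1340/79⌉ = 18 − 17 = 1
n=25: ⌈(26·55+20)/79⌉ − ⌈(25·55+20)/79⌉ = ⌈1450/79⌉ − ⌈1395/79⌉ = 19 − 18 = 1
n=26: ⌈(27·55+20)/79⌉ − ⌈(26·55+20)/79⌉ = ⌈1505/79⌉ − ⌈1450/79⌉ = 20 − 19 = 1
n=27: ⌈(28·55+20)/79⌉ − ⌈(27·55+20)/79⌉ = ⌈1560/79⌉ − ⌈1505/79⌉ = 20 − 20 = 0

0111011011011011101101101110


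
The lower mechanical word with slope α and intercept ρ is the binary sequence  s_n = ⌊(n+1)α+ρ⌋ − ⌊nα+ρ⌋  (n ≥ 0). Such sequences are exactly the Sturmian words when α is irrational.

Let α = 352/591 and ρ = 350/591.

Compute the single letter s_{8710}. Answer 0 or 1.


0

(n+1)α + ρ = (8711·352 + 350) / 591 = 3066622/591
nα + ρ     = (8710·352 + 350) / 591 = 3066270/591
⌊3066622/591⌋ = 5188,  ⌊3066270/591⌋ = 5188
s_{8710} = 5188 − 5188 = 0


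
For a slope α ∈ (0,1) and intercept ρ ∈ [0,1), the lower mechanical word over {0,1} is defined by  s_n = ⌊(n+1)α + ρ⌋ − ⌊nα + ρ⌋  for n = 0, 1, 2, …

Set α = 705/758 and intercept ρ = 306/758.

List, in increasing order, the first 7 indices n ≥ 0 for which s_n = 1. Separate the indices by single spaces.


n=0: ⌊1011/758⌋−⌊306/758⌋ = 1−0 = 1  ← one
n=1: ⌊1716/758⌋−⌊1011/758⌋ = 2−1 = 1  ← one
n=2: ⌊2421/758⌋−⌊1716/758⌋ = 3−2 = 1  ← one
n=3: ⌊3126/758⌋−⌊2421/758⌋ = 4−3 = 1  ← one
n=4: ⌊3831/758⌋−⌊3126/758⌋ = 5−4 = 1  ← one
n=5: ⌊4536/758⌋−⌊3831/758⌋ = 5−5 = 0
n=6: ⌊5241/758⌋−⌊4536/758⌋ = 6−5 = 1  ← one
n=7: ⌊5946/758⌋−⌊5241/758⌋ = 7−6 = 1  ← one
positions of the first 7 ones: 0 1 2 3 4 6 7

0 1 2 3 4 6 7


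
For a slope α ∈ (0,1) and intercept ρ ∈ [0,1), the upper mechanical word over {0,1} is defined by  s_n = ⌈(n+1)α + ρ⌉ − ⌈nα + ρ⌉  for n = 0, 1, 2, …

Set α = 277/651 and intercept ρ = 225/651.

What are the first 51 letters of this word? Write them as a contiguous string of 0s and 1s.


n=0: ⌈(1·277+225)/651⌉ − ⌈(0·277+225)/651⌉ = ⌈502/651⌉ − ⌈225/651⌉ = 1 − 1 = 0
n=1: ⌈(2·277+225)/651⌉ − ⌈(1·277+225)/651⌉ = ⌈779/651⌉ − ⌈502/651⌉ = 2 − 1 = 1
n=2: ⌈(3·277+225)/651⌉ − ⌈(2·277+225)/651⌉ = ⌈1056/651⌉ − ⌈779/651⌉ = 2 − 2 = 0
n=3: ⌈(4·277+225)/651⌉ − ⌈(3·277+225)/651⌉ = ⌈1333/651⌉ − ⌈1056/651⌉ = 3 − 2 = 1
n=4: ⌈(5·277+225)/651⌉ − ⌈(4·277+225)/651⌉ = ⌈1610/651⌉ − ⌈1333/651⌉ = 3 − 3 = 0
n=5: ⌈(6·277+225)/651⌉ − ⌈(5·277+225)/651⌉ = ⌈1887/651⌉ − ⌈1610/651⌉ = 3 − 3 = 0
n=6: ⌈(7·277+225)/651⌉ − ⌈(6·277+225)/651⌉ = ⌈2164/651⌉ − ⌈1887/651⌉ = 4 − 3 = 1
n=7: ⌈(8·277+225)/651⌉ − ⌈(7·277+225)/651⌉ = ⌈2441/651⌉ − ⌈2164/651⌉ = 4 − 4 = 0
n=8: ⌈(9·277+225)/651⌉ − ⌈(8·277+225)/651⌉ = ⌈2718/651⌉ − ⌈2441/651⌉ = 5 − 4 = 1
n=9: ⌈(10·277+225)/651⌉ − ⌈(9·277+225)/651⌉ = ⌈2995/651⌉ − ⌈2718/651⌉ = 5 − 5 = 0
n=10: ⌈(11·277+225)/651⌉ − ⌈(10·277+225)/651⌉ = ⌈3272/651⌉ − ⌈2995/651⌉ = 6 − 5 = 1
n=11: ⌈(12·277+225)/651⌉ − ⌈(11·277+225)/651⌉ = ⌈3549/651⌉ − ⌈3272/651⌉ = 6 − 6 = 0
n=12: ⌈(13·277+225)/651⌉ − ⌈(12·277+225)/651⌉ = ⌈3826/651⌉ − ⌈3549/651⌉ = 6 − 6 = 0
n=13: ⌈(14·277+225)/651⌉ − ⌈(13·277+225)/651⌉ = ⌈4103/651⌉ − ⌈3826/651⌉ = 7 − 6 = 1
n=14: ⌈(15·277+225)/651⌉ − ⌈(14·277+225)/651⌉ = ⌈4380/651⌉ − ⌈4103/651⌉ = 7 − 7 = 0
n=15: ⌈(16·277+225)/651⌉ − ⌈(15·277+225)/651⌉ = ⌈4657/651⌉ − ⌈4380/651⌉ = 8 − 7 = 1
n=16: ⌈(17·277+225)/651⌉ − ⌈(16·277+225)/651⌉ = ⌈4934/651⌉ − ⌈4657/651⌉ = 8 − 8 = 0
n=17: ⌈(18·277+225)/651⌉ − ⌈(17·277+225)/651⌉ = ⌈5211/651⌉ − ⌈4934/651⌉ = 9 − 8 = 1
n=18: ⌈(19·277+225)/651⌉ − ⌈(18·277+225)/651⌉ = ⌈5488/651⌉ − ⌈5211/651⌉ = 9 − 9 = 0
n=19: ⌈(20·277+225)/651⌉ − ⌈(19·277+225)/651⌉ = ⌈5765/651⌉ − ⌈5488/651⌉ = 9 − 9 = 0
n=20: ⌈(21·277+225)/651⌉ − ⌈(20·277+225)/651⌉ = ⌈6042/651⌉ − ⌈5765/651⌉ = 10 − 9 = 1
n=21: ⌈(22·277+225)/651⌉ − ⌈(21·277+225)/651⌉ = ⌈6319/651⌉ − ⌈6042/651⌉ = 10 − 10 = 0
n=22: ⌈(23·277+225)/651⌉ − ⌈(22·277+225)/651⌉ = ⌈6596/651⌉ − ⌈6319/651⌉ = 11 − 10 = 1
n=23: ⌈(24·277+225)/651⌉ − ⌈(23·277+225)/651⌉ = ⌈6873/651⌉ − ⌈6596/651⌉ = 11 − 11 = 0
n=24: ⌈(25·277+225)/651⌉ − ⌈(24·277+225)/651⌉ = ⌈7150/651⌉ − ⌈6873/651⌉ = 11 − 11 = 0
n=25: ⌈(26·277+225)/651⌉ − ⌈(25·277+225)/651⌉ = ⌈7427/651⌉ − ⌈7150/651⌉ = 12 − 11 = 1
n=26: ⌈(27·277+225)/651⌉ − ⌈(26·277+225)/651⌉ = ⌈7704/651⌉ − ⌈7427/651⌉ = 12 − 12 = 0
n=27: ⌈(28·277+225)/651⌉ − ⌈(27·277+225)/651⌉ = ⌈7981/651⌉ − ⌈7704/651⌉ = 13 − 12 = 1
n=28: ⌈(29·277+225)/651⌉ − ⌈(28·277+225)/651⌉ = ⌈8258/651⌉ − ⌈7981/651⌉ = 13 − 13 = 0
n=29: ⌈(30·277+225)/651⌉ − ⌈(29·277+225)/651⌉ = ⌈8535/651⌉ − ⌈8258/651⌉ = 14 − 13 = 1
n=30: ⌈(31·277+225)/651⌉ − ⌈(30·277+225)/651⌉ = ⌈8812/651⌉ − ⌈8535/651⌉ = 14 − 14 = 0
n=31: ⌈(32·277+225)/651⌉ − ⌈(31·277+225)/651⌉ = ⌈9089/651⌉ − ⌈8812/651⌉ = 14 − 14 = 0
n=32: ⌈(33·277+225)/651⌉ − ⌈(32·277+225)/651⌉ = ⌈9366/651⌉ − ⌈9089/651⌉ = 15 − 14 = 1
n=33: ⌈(34·277+225)/651⌉ − ⌈(33·277+225)/651⌉ = ⌈9643/651⌉ − ⌈9366/651⌉ = 15 − 15 = 0
n=34: ⌈(35·277+225)/651⌉ − ⌈(34·277+225)/651⌉ = ⌈9920/651⌉ − ⌈9643/651⌉ = 16 − 15 = 1
n=35: ⌈(36·277+225)/651⌉ − ⌈(35·277+225)/651⌉ = ⌈10197/651⌉ − ⌈9920/651⌉ = 16 − 16 = 0
n=36: ⌈(37·277+225)/651⌉ − ⌈(36·277+225)/651⌉ = ⌈10474/651⌉ − ⌈10197/651⌉ = 17 − 16 = 1
n=37: ⌈(38·277+225)/651⌉ − ⌈(37·277+225)/651⌉ = ⌈10751/651⌉ − ⌈10474/651⌉ = 17 − 17 = 0
n=38: ⌈(39·277+225)/651⌉ − ⌈(38·277+225)/651⌉ = ⌈11028/651⌉ − ⌈10751/651⌉ = 17 − 17 = 0
n=39: ⌈(40·277+225)/651⌉ − ⌈(39·277+225)/651⌉ = ⌈11305/651⌉ − ⌈11028/651⌉ = 18 − 17 = 1
n=40: ⌈(41·277+225)/651⌉ − ⌈(40·277+225)/651⌉ = ⌈11582/651⌉ − ⌈11305/651⌉ = 18 − 18 = 0
n=41: ⌈(42·277+225)/651⌉ − ⌈(41·277+225)/651⌉ = ⌈11859/651⌉ − ⌈11582/651⌉ = 19 − 18 = 1
n=42: ⌈(43·277+225)/651⌉ − ⌈(42·277+225)/651⌉ = ⌈12136/651⌉ − ⌈11859/651⌉ = 19 − 19 = 0
n=43: ⌈(44·277+225)/651⌉ − ⌈(43·277+225)/651⌉ = ⌈12413/651⌉ − ⌈12136/651⌉ = 20 − 19 = 1
n=44: ⌈(45·277+225)/651⌉ − ⌈(44·277+225)/651⌉ = ⌈12690/651⌉ − ⌈12413/651⌉ = 20 − 20 = 0
n=45: ⌈(46·277+225)/651⌉ − ⌈(45·277+225)/651⌉ = ⌈12967/651⌉ − ⌈12690/651⌉ = 20 − 20 = 0
n=46: ⌈(47·277+225)/651⌉ − ⌈(46·277+225)/651⌉ = ⌈13244/651⌉ − ⌈12967/651⌉ = 21 − 20 = 1
n=47: ⌈(48·277+225)/651⌉ − ⌈(47·277+225)/651⌉ = ⌈13521/651⌉ − ⌈13244/651⌉ = 21 − 21 = 0
n=48: ⌈(49·277+225)/651⌉ − ⌈(48·277+225)/651⌉ = ⌈13798/651⌉ − ⌈13521/651⌉ = 22 − 21 = 1
n=49: ⌈(50·277+225)/651⌉ − ⌈(49·277+225)/651⌉ = ⌈14075/651⌉ − ⌈13798/651⌉ = 22 − 22 = 0
n=50: ⌈(51·277+225)/651⌉ − ⌈(50·277+225)/651⌉ = ⌈14352/651⌉ − ⌈14075/651⌉ = 23 − 22 = 1

010100101010010101001010010101001010100101010010101


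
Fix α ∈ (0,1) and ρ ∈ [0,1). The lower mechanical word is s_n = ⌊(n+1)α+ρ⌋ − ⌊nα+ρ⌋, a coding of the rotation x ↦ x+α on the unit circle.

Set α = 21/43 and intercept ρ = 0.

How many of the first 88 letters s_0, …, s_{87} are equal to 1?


#1s = Σ_{n=0}^{87} s_n = Σ_{n=0}^{87} (⌊(n+1)α+ρ⌋ − ⌊nα+ρ⌋)
the sum telescopes: every ⌊nα+ρ⌋ with 0 < n < 88 appears once with + and once with −, leaving ⌊88α+ρ⌋ − ⌊0·α+ρ⌋
88α + ρ = (88·21) / 43 = 1848/43
ρ = 0/43
⌊1848/43⌋ = 42,  ⌊0/43⌋ = 0
#1s = 42 − 0 = 42

42


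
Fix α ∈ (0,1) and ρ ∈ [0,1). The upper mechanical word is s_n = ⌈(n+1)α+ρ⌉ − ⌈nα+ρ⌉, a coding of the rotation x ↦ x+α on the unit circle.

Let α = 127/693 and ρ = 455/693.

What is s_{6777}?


0

(n+1)α + ρ = (6778·127 + 455) / 693 = 861261/693
nα + ρ     = (6777·127 + 455) / 693 = 861134/693
⌈861261/693⌉ = 1243,  ⌈861134/693⌉ = 1243
s_{6777} = 1243 − 1243 = 0


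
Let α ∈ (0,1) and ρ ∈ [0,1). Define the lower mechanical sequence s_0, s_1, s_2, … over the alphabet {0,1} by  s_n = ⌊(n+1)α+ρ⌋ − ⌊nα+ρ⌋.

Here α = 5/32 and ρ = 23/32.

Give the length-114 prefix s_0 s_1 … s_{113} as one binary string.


010000001000001000001000000100000100000010000010000010000001000001000000100000100000100000010000010000001000001000

n=0: ⌊(1·5+23)/32⌋ − ⌊(0·5+23)/32⌋ = ⌊28/32⌋ − ⌊23/32⌋ = 0 − 0 = 0
n=1: ⌊(2·5+23)/32⌋ − ⌊(1·5+23)/32⌋ = ⌊33/32⌋ − ⌊28/32⌋ = 1 − 0 = 1
n=2: ⌊(3·5+23)/32⌋ − ⌊(2·5+23)/32⌋ = ⌊38/32⌋ − ⌊33/32⌋ = 1 − 1 = 0
n=3: ⌊(4·5+23)/32⌋ − ⌊(3·5+23)/32⌋ = ⌊43/32⌋ − ⌊38/32⌋ = 1 − 1 = 0
n=4: ⌊(5·5+23)/32⌋ − ⌊(4·5+23)/32⌋ = ⌊48/32⌋ − ⌊43/32⌋ = 1 − 1 = 0
n=5: ⌊(6·5+23)/32⌋ − ⌊(5·5+23)/32⌋ = ⌊53/32⌋ − ⌊48/32⌋ = 1 − 1 = 0
n=6: ⌊(7·5+23)/32⌋ − ⌊(6·5+23)/32⌋ = ⌊58/32⌋ − ⌊53/32⌋ = 1 − 1 = 0
n=7: ⌊(8·5+23)/32⌋ − ⌊(7·5+23)/32⌋ = ⌊63/32⌋ − ⌊58/32⌋ = 1 − 1 = 0
n=8: ⌊(9·5+23)/32⌋ − ⌊(8·5+23)/32⌋ = ⌊68/32⌋ − ⌊63/32⌋ = 2 − 1 = 1
n=9: ⌊(10·5+23)/32⌋ − ⌊(9·5+23)/32⌋ = ⌊73/32⌋ − ⌊68/32⌋ = 2 − 2 = 0
n=10: ⌊(11·5+23)/32⌋ − ⌊(10·5+23)/32⌋ = ⌊78/32⌋ − ⌊73/32⌋ = 2 − 2 = 0
n=11: ⌊(12·5+23)/32⌋ − ⌊(11·5+23)/32⌋ = ⌊83/32⌋ − ⌊78/32⌋ = 2 − 2 = 0
n=12: ⌊(13·5+23)/32⌋ − ⌊(12·5+23)/32⌋ = ⌊88/32⌋ − ⌊83/32⌋ = 2 − 2 = 0
n=13: ⌊(14·5+23)/32⌋ − ⌊(13·5+23)/32⌋ = ⌊93/32⌋ − ⌊88/32⌋ = 2 − 2 = 0
n=14: ⌊(15·5+23)/32⌋ − ⌊(14·5+23)/32⌋ = ⌊98/32⌋ − ⌊93/32⌋ = 3 − 2 = 1
n=15: ⌊(16·5+23)/32⌋ − ⌊(15·5+23)/32⌋ = ⌊103/32⌋ − ⌊98/32⌋ = 3 − 3 = 0
n=16: ⌊(17·5+23)/32⌋ − ⌊(16·5+23)/32⌋ = ⌊108/32⌋ − ⌊103/32⌋ = 3 − 3 = 0
n=17: ⌊(18·5+23)/32⌋ − ⌊(17·5+23)/32⌋ = ⌊113/32⌋ − ⌊108/32⌋ = 3 − 3 = 0
n=18: ⌊(19·5+23)/32⌋ − ⌊(18·5+23)/32⌋ = ⌊118/32⌋ − ⌊113/32⌋ = 3 − 3 = 0
n=19: ⌊(20·5+23)/32⌋ − ⌊(19·5+23)/32⌋ = ⌊123/32⌋ − ⌊118/32⌋ = 3 − 3 = 0
n=20: ⌊(21·5+23)/32⌋ − ⌊(20·5+23)/32⌋ = ⌊128/32⌋ − ⌊123/32⌋ = 4 − 3 = 1
n=21: ⌊(22·5+23)/32⌋ − ⌊(21·5+23)/32⌋ = ⌊133/32⌋ − ⌊128/32⌋ = 4 − 4 = 0
n=22: ⌊(23·5+23)/32⌋ − ⌊(22·5+23)/32⌋ = ⌊138/32⌋ − ⌊133/32⌋ = 4 − 4 = 0
n=23: ⌊(24·5+23)/32⌋ − ⌊(23·5+23)/32⌋ = ⌊143/32⌋ − ⌊138/32⌋ = 4 − 4 = 0
n=24: ⌊(25·5+23)/32⌋ − ⌊(24·5+23)/32⌋ = ⌊148/32⌋ − ⌊143/32⌋ = 4 − 4 = 0
n=25: ⌊(26·5+23)/32⌋ − ⌊(25·5+23)/32⌋ = ⌊153/32⌋ − ⌊148/32⌋ = 4 − 4 = 0
n=26: ⌊(27·5+23)/32⌋ − ⌊(26·5+23)/32⌋ = ⌊158/32⌋ − ⌊153/32⌋ = 4 − 4 = 0
n=27: ⌊(28·5+23)/32⌋ − ⌊(27·5+23)/32⌋ = ⌊163/32⌋ − ⌊158/32⌋ = 5 − 4 = 1
n=28: ⌊(29·5+23)/32⌋ − ⌊(28·5+23)/32⌋ = ⌊168/32⌋ − ⌊163/32⌋ = 5 − 5 = 0
n=29: ⌊(30·5+23)/32⌋ − ⌊(29·5+23)/32⌋ = ⌊173/32⌋ − ⌊168/32⌋ = 5 − 5 = 0
n=30: ⌊(31·5+23)/32⌋ − ⌊(30·5+23)/32⌋ = ⌊178/32⌋ − ⌊173/32⌋ = 5 − 5 = 0
n=31: ⌊(32·5+23)/32⌋ − ⌊(31·5+23)/32⌋ = ⌊183/32⌋ − ⌊178/32⌋ = 5 − 5 = 0
n=32: ⌊(33·5+23)/32⌋ − ⌊(32·5+23)/32⌋ = ⌊188/32⌋ − ⌊183/32⌋ = 5 − 5 = 0
n=33: ⌊(34·5+23)/32⌋ − ⌊(33·5+23)/32⌋ = ⌊193/32⌋ − ⌊188/32⌋ = 6 − 5 = 1
n=34: ⌊(35·5+23)/32⌋ − ⌊(34·5+23)/32⌋ = ⌊198/32⌋ − ⌊193/32⌋ = 6 − 6 = 0
n=35: ⌊(36·5+23)/32⌋ − ⌊(35·5+23)/32⌋ = ⌊203/32⌋ − ⌊198/32⌋ = 6 − 6 = 0
n=36: ⌊(37·5+23)/32⌋ − ⌊(36·5+23)/32⌋ = ⌊208/32⌋ − ⌊203/32⌋ = 6 − 6 = 0
n=37: ⌊(38·5+23)/32⌋ − ⌊(37·5+23)/32⌋ = ⌊213/32⌋ − ⌊208/32⌋ = 6 − 6 = 0
n=38: ⌊(39·5+23)/32⌋ − ⌊(38·5+23)/32⌋ = ⌊218/32⌋ − ⌊213/32⌋ = 6 − 6 = 0
n=39: ⌊(40·5+23)/32⌋ − ⌊(39·5+23)/32⌋ = ⌊223/32⌋ − ⌊218/32⌋ = 6 − 6 = 0
n=40: ⌊(41·5+23)/32⌋ − ⌊(40·5+23)/32⌋ = ⌊228/32⌋ − ⌊223/32⌋ = 7 − 6 = 1
n=41: ⌊(42·5+23)/32⌋ − ⌊(41·5+23)/32⌋ = ⌊233/32⌋ − ⌊228/32⌋ = 7 − 7 = 0
n=42: ⌊(43·5+23)/32⌋ − ⌊(42·5+23)/32⌋ = ⌊238/32⌋ − ⌊233/32⌋ = 7 − 7 = 0
n=43: ⌊(44·5+23)/32⌋ − ⌊(43·5+23)/32⌋ = ⌊243/32⌋ − ⌊238/32⌋ = 7 − 7 = 0
n=44: ⌊(45·5+23)/32⌋ − ⌊(44·5+23)/32⌋ = ⌊248/32⌋ − ⌊243/32⌋ = 7 − 7 = 0
n=45: ⌊(46·5+23)/32⌋ − ⌊(45·5+23)/32⌋ = ⌊253/32⌋ − ⌊248/32⌋ = 7 − 7 = 0
n=46: ⌊(47·5+23)/32⌋ − ⌊(46·5+23)/32⌋ = ⌊258/32⌋ − ⌊253/32⌋ = 8 − 7 = 1
n=47: ⌊(48·5+23)/32⌋ − ⌊(47·5+23)/32⌋ = ⌊263/32⌋ − ⌊258/32⌋ = 8 − 8 = 0
n=48: ⌊(49·5+23)/32⌋ − ⌊(48·5+23)/32⌋ = ⌊268/32⌋ − ⌊263/32⌋ = 8 − 8 = 0
n=49: ⌊(50·5+23)/32⌋ − ⌊(49·5+23)/32⌋ = ⌊273/32⌋ − ⌊268/32⌋ = 8 − 8 = 0
n=50: ⌊(51·5+23)/32⌋ − ⌊(50·5+23)/32⌋ = ⌊278/32⌋ − ⌊273/32⌋ = 8 − 8 = 0
n=51: ⌊(52·5+23)/32⌋ − ⌊(51·5+23)/32⌋ = ⌊283/32⌋ − ⌊278/32⌋ = 8 − 8 = 0
n=52: ⌊(53·5+23)/32⌋ − ⌊(52·5+23)/32⌋ = ⌊288/32⌋ − ⌊283/32⌋ = 9 − 8 = 1
n=53: ⌊(54·5+23)/32⌋ − ⌊(53·5+23)/32⌋ = ⌊293/32⌋ − ⌊288/32⌋ = 9 − 9 = 0
n=54: ⌊(55·5+23)/32⌋ − ⌊(54·5+23)/32⌋ = ⌊298/32⌋ − ⌊293/32⌋ = 9 − 9 = 0
n=55: ⌊(56·5+23)/32⌋ − ⌊(55·5+23)/32⌋ = ⌊303/32⌋ − ⌊298/32⌋ = 9 − 9 = 0
n=56: ⌊(57·5+23)/32⌋ − ⌊(56·5+23)/32⌋ = ⌊308/32⌋ − ⌊303/32⌋ = 9 − 9 = 0
n=57: ⌊(58·5+23)/32⌋ − ⌊(57·5+23)/32⌋ = ⌊313/32⌋ − ⌊308/32⌋ = 9 − 9 = 0
n=58: ⌊(59·5+23)/32⌋ − ⌊(58·5+23)/32⌋ = ⌊318/32⌋ − ⌊313/32⌋ = 9 − 9 = 0
n=59: ⌊(60·5+23)/32⌋ − ⌊(59·5+23)/32⌋ = ⌊323/32⌋ − ⌊318/32⌋ = 10 − 9 = 1
n=60: ⌊(61·5+23)/32⌋ − ⌊(60·5+23)/32⌋ = ⌊328/32⌋ − ⌊323/32⌋ = 10 − 10 = 0
n=61: ⌊(62·5+23)/32⌋ − ⌊(61·5+23)/32⌋ = ⌊333/32⌋ − ⌊328/32⌋ = 10 − 10 = 0
n=62: ⌊(63·5+23)/32⌋ − ⌊(62·5+23)/32⌋ = ⌊338/32⌋ − ⌊333/32⌋ = 10 − 10 = 0
n=63: ⌊(64·5+23)/32⌋ − ⌊(63·5+23)/32⌋ = ⌊343/32⌋ − ⌊338/32⌋ = 10 − 10 = 0
n=64: ⌊(65·5+23)/32⌋ − ⌊(64·5+23)/32⌋ = ⌊348/32⌋ − ⌊343/32⌋ = 10 − 10 = 0
n=65: ⌊(66·5+23)/32⌋ − ⌊(65·5+23)/32⌋ = ⌊353/32⌋ − ⌊348/32⌋ = 11 − 10 = 1
n=66: ⌊(67·5+23)/32⌋ − ⌊(66·5+23)/32⌋ = ⌊358/32⌋ − ⌊353/32⌋ = 11 − 11 = 0
n=67: ⌊(68·5+23)/32⌋ − ⌊(67·5+23)/32⌋ = ⌊363/32⌋ − ⌊358/32⌋ = 11 − 11 = 0
n=68: ⌊(69·5+23)/32⌋ − ⌊(68·5+23)/32⌋ = ⌊368/32⌋ − ⌊363/32⌋ = 11 − 11 = 0
n=69: ⌊(70·5+23)/32⌋ − ⌊(69·5+23)/32⌋ = ⌊373/32⌋ − ⌊368/32⌋ = 11 − 11 = 0
n=70: ⌊(71·5+23)/32⌋ − ⌊(70·5+23)/32⌋ = ⌊378/32⌋ − ⌊373/32⌋ = 11 − 11 = 0
n=71: ⌊(72·5+23)/32⌋ − ⌊(71·5+23)/32⌋ = ⌊383/32⌋ − ⌊378/32⌋ = 11 − 11 = 0
n=72: ⌊(73·5+23)/32⌋ − ⌊(72·5+23)/32⌋ = ⌊388/32⌋ − ⌊383/32⌋ = 12 − 11 = 1
n=73: ⌊(74·5+23)/32⌋ − ⌊(73·5+23)/32⌋ = ⌊393/32⌋ − ⌊388/32⌋ = 12 − 12 = 0
n=74: ⌊(75·5+23)/32⌋ − ⌊(74·5+23)/32⌋ = ⌊398/32⌋ − ⌊393/32⌋ = 12 − 12 = 0
n=75: ⌊(76·5+23)/32⌋ − ⌊(75·5+23)/32⌋ = ⌊403/32⌋ − ⌊398/32⌋ = 12 − 12 = 0
n=76: ⌊(77·5+23)/32⌋ − ⌊(76·5+23)/32⌋ = ⌊408/32⌋ − ⌊403/32⌋ = 12 − 12 = 0
n=77: ⌊(78·5+23)/32⌋ − ⌊(77·5+23)/32⌋ = ⌊413/32⌋ − ⌊408/32⌋ = 12 − 12 = 0
n=78: ⌊(79·5+23)/32⌋ − ⌊(78·5+23)/32⌋ = ⌊418/32⌋ − ⌊413/32⌋ = 13 − 12 = 1
n=79: ⌊(80·5+23)/32⌋ − ⌊(79·5+23)/32⌋ = ⌊423/32⌋ − ⌊418/32⌋ = 13 − 13 = 0
n=80: ⌊(81·5+23)/32⌋ − ⌊(80·5+23)/32⌋ = ⌊428/32⌋ − ⌊423/32⌋ = 13 − 13 = 0
n=81: ⌊(82·5+23)/32⌋ − ⌊(81·5+23)/32⌋ = ⌊433/32⌋ − ⌊428/32⌋ = 13 − 13 = 0
n=82: ⌊(83·5+23)/32⌋ − ⌊(82·5+23)/32⌋ = ⌊438/32⌋ − ⌊433/32⌋ = 13 − 13 = 0
n=83: ⌊(84·5+23)/32⌋ − ⌊(83·5+23)/32⌋ = ⌊443/32⌋ − ⌊438/32⌋ = 13 − 13 = 0
n=84: ⌊(85·5+23)/32⌋ − ⌊(84·5+23)/32⌋ = ⌊448/32⌋ − ⌊443/32⌋ = 14 − 13 = 1
n=85: ⌊(86·5+23)/32⌋ − ⌊(85·5+23)/32⌋ = ⌊453/32⌋ − ⌊448/32⌋ = 14 − 14 = 0
n=86: ⌊(87·5+23)/32⌋ − ⌊(86·5+23)/32⌋ = ⌊458/32⌋ − ⌊453/32⌋ = 14 − 14 = 0
n=87: ⌊(88·5+23)/32⌋ − ⌊(87·5+23)/32⌋ = ⌊463/32⌋ − ⌊458/32⌋ = 14 − 14 = 0
n=88: ⌊(89·5+23)/32⌋ − ⌊(88·5+23)/32⌋ = ⌊468/32⌋ − ⌊463/32⌋ = 14 − 14 = 0
n=89: ⌊(90·5+23)/32⌋ − ⌊(89·5+23)/32⌋ = ⌊473/32⌋ − ⌊468/32⌋ = 14 − 14 = 0
n=90: ⌊(91·5+23)/32⌋ − ⌊(90·5+23)/32⌋ = ⌊478/32⌋ − ⌊473/32⌋ = 14 − 14 = 0
n=91: ⌊(92·5+23)/32⌋ − ⌊(91·5+23)/32⌋ = ⌊483/32⌋ − ⌊478/32⌋ = 15 − 14 = 1
n=92: ⌊(93·5+23)/32⌋ − ⌊(92·5+23)/32⌋ = ⌊488/32⌋ − ⌊483/32⌋ = 15 − 15 = 0
n=93: ⌊(94·5+23)/32⌋ − ⌊(93·5+23)/32⌋ = ⌊493/32⌋ − ⌊488/32⌋ = 15 − 15 = 0
n=94: ⌊(95·5+23)/32⌋ − ⌊(94·5+23)/32⌋ = ⌊498/32⌋ − ⌊493/32⌋ = 15 − 15 = 0
n=95: ⌊(96·5+23)/32⌋ − ⌊(95·5+23)/32⌋ = ⌊503/32⌋ − ⌊498/32⌋ = 15 − 15 = 0
n=96: ⌊(97·5+23)/32⌋ − ⌊(96·5+23)/32⌋ = ⌊508/32⌋ − ⌊503/32⌋ = 15 − 15 = 0
n=97: ⌊(98·5+23)/32⌋ − ⌊(97·5+23)/32⌋ = ⌊513/32⌋ − ⌊508/32⌋ = 16 − 15 = 1
n=98: ⌊(99·5+23)/32⌋ − ⌊(98·5+23)/32⌋ = ⌊518/32⌋ − ⌊513/32⌋ = 16 − 16 = 0
n=99: ⌊(100·5+23)/32⌋ − ⌊(99·5+23)/32⌋ = ⌊523/32⌋ − ⌊518/32⌋ = 16 − 16 = 0
n=100: ⌊(101·5+23)/32⌋ − ⌊(100·5+23)/32⌋ = ⌊528/32⌋ − ⌊523/32⌋ = 16 − 16 = 0
n=101: ⌊(102·5+23)/32⌋ − ⌊(101·5+23)/32⌋ = ⌊533/32⌋ − ⌊528/32⌋ = 16 − 16 = 0
n=102: ⌊(103·5+23)/32⌋ − ⌊(102·5+23)/32⌋ = ⌊538/32⌋ − ⌊533/32⌋ = 16 − 16 = 0
n=103: ⌊(104·5+23)/32⌋ − ⌊(103·5+23)/32⌋ = ⌊543/32⌋ − ⌊538/32⌋ = 16 − 16 = 0
n=104: ⌊(105·5+23)/32⌋ − ⌊(104·5+23)/32⌋ = ⌊548/32⌋ − ⌊543/32⌋ = 17 − 16 = 1
n=105: ⌊(106·5+23)/32⌋ − ⌊(105·5+23)/32⌋ = ⌊553/32⌋ − ⌊548/32⌋ = 17 − 17 = 0
n=106: ⌊(107·5+23)/32⌋ − ⌊(106·5+23)/32⌋ = ⌊558/32⌋ − ⌊553/32⌋ = 17 − 17 = 0
n=107: ⌊(108·5+23)/32⌋ − ⌊(107·5+23)/32⌋ = ⌊563/32⌋ − ⌊558/32⌋ = 17 − 17 = 0
n=108: ⌊(109·5+23)/32⌋ − ⌊(108·5+23)/32⌋ = ⌊568/32⌋ − ⌊563/32⌋ = 17 − 17 = 0
n=109: ⌊(110·5+23)/32⌋ − ⌊(109·5+23)/32⌋ = ⌊573/32⌋ − ⌊568/32⌋ = 17 − 17 = 0
n=110: ⌊(111·5+23)/32⌋ − ⌊(110·5+23)/32⌋ = ⌊578/32⌋ − ⌊573/32⌋ = 18 − 17 = 1
n=111: ⌊(112·5+23)/32⌋ − ⌊(111·5+23)/32⌋ = ⌊583/32⌋ − ⌊578/32⌋ = 18 − 18 = 0
n=112: ⌊(113·5+23)/32⌋ − ⌊(112·5+23)/32⌋ = ⌊588/32⌋ − ⌊583/32⌋ = 18 − 18 = 0
n=113: ⌊(114·5+23)/32⌋ − ⌊(113·5+23)/32⌋ = ⌊593/32⌋ − ⌊588/32⌋ = 18 − 18 = 0


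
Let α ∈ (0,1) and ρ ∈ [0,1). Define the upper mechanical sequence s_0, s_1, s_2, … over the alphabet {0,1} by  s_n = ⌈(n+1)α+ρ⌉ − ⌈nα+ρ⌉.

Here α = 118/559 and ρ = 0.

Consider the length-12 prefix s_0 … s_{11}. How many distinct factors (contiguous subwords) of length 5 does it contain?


t_n = ⌈(n·118)/559⌉ for n = 0 … 12:
  n=0…9: ⌈0/559⌉=0 ⌈118/559⌉=1 ⌈236/559⌉=1 ⌈354/559⌉=1 ⌈472/559⌉=1 ⌈590/559⌉=2 ⌈708/559⌉=2 ⌈826/559⌉=2 ⌈944/559⌉=2 ⌈1062/559⌉=2
  n=10…12: ⌈1180/559⌉=3 ⌈1298/559⌉=3 ⌈1416/559⌉=3
s_n = t_(n+1) − t_n for n = 0 … 11 gives
prefix = 100010000100
slide a length-5 window over [0..4] … [7..11] (8 windows); first occurrence of each distinct factor:
  [  0..  4] 10001
  [  1..  5] 00010
  [  2..  6] 00100
  [  3..  7] 01000
  [  4..  8] 10000
  [  5..  9] 00001
  (the other 2 windows repeat one of these)
distinct factors: {00001, 00010, 00100, 01000, 10000, 10001}
count = 6  (Sturmian bound for length 5 is 6)

6


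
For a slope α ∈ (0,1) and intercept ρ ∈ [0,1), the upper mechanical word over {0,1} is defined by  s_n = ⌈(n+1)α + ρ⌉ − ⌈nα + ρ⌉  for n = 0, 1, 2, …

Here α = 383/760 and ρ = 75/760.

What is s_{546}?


0

(n+1)α + ρ = (547·383 + 75) / 760 = 209576/760
nα + ρ     = (546·383 + 75) / 760 = 209193/760
⌈209576/760⌉ = 276,  ⌈209193/760⌉ = 276
s_{546} = 276 − 276 = 0
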